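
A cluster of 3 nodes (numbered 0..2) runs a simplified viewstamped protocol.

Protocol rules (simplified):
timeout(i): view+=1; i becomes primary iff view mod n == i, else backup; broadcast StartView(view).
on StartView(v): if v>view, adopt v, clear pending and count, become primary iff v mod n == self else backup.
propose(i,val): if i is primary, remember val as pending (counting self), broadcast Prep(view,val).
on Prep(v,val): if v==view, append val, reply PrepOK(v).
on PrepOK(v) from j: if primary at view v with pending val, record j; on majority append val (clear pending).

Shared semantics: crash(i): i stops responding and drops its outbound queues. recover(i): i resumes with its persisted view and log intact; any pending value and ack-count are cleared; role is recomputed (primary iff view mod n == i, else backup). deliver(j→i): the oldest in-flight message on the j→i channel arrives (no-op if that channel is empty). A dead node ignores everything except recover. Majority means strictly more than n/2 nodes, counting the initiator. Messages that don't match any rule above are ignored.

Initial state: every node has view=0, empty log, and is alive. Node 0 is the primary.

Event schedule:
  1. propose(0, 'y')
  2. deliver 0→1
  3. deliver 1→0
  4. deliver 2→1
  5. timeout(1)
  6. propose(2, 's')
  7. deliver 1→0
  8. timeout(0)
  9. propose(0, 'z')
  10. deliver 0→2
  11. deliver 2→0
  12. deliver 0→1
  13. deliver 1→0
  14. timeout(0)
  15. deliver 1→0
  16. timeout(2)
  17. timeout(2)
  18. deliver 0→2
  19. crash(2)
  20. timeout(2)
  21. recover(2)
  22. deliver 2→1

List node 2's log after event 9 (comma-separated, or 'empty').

empty

after 1 — propose(0,'y'): ·
after 2 — deliver 0→1: n1:back/v0/[y]
after 3 — deliver 1→0: n0:prim/v0/[y]
after 4 — deliver 2→1: ·
after 5 — timeout(1): n1:prim/v1/[y]
after 6 — propose(2,'s'): ·
after 7 — deliver 1→0: n0:back/v1/[y]
after 8 — timeout(0): n0:back/v2/[y]
after 9 — propose(0,'z'): ·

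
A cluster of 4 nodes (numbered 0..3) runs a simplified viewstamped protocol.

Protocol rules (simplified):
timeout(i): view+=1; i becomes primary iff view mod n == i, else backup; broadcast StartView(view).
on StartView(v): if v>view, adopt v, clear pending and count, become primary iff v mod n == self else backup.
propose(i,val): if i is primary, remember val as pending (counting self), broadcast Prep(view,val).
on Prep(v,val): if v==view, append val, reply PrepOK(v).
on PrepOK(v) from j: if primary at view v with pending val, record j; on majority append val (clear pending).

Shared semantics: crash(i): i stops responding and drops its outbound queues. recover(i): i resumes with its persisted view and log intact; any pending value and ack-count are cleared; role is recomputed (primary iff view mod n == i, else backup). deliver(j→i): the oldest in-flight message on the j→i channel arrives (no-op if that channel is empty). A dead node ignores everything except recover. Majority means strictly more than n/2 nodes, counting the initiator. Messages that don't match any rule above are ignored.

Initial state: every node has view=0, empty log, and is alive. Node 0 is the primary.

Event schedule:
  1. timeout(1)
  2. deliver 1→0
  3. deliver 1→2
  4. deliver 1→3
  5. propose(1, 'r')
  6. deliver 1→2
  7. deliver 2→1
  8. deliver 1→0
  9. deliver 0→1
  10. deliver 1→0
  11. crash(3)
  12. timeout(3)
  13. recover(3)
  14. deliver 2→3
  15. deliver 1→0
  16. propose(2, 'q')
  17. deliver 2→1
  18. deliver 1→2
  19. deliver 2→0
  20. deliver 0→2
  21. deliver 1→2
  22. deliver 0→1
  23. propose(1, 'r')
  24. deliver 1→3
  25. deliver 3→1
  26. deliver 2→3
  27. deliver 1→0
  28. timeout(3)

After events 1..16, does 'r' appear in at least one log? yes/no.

yes

1. timeout(1):  <1:prim v1 ->
2. deliver 1→0:  <0:back v1 ->
3. deliver 1→2:  <2:back v1 ->
4. deliver 1→3:  <3:back v1 ->
5. propose(1,'r'):  nop
6. deliver 1→2:  <2:back v1 r>
7. deliver 2→1:  nop
8. deliver 1→0:  <0:back v1 r>
9. deliver 0→1:  <1:prim v1 r>
10. deliver 1→0:  nop
11. crash(3):  <3:✗back v1 ->
12. timeout(3):  nop
13. recover(3):  <3:back v1 ->
14. deliver 2→3:  nop
15. deliver 1→0:  nop
16. propose(2,'q'):  nop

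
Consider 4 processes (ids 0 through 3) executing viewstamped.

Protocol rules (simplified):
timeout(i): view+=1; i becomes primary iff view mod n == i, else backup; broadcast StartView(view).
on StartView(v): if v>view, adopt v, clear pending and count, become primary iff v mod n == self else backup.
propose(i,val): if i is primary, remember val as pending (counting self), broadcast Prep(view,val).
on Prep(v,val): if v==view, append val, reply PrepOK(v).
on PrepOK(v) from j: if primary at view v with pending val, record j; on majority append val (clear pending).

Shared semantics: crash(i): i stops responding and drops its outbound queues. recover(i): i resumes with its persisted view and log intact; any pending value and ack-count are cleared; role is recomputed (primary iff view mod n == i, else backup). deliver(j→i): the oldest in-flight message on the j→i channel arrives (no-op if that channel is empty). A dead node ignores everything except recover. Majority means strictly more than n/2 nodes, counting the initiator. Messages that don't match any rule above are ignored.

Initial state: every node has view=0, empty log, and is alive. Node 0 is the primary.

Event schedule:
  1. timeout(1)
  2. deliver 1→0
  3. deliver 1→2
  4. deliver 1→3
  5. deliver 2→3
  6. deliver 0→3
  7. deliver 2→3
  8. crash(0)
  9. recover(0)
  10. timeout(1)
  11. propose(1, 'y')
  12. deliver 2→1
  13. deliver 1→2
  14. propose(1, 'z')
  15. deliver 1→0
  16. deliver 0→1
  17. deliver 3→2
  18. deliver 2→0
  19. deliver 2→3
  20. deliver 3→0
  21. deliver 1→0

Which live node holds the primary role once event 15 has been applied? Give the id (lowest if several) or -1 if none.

after 1 — timeout(1): n1:prim/v1/[-]
after 2 — deliver 1→0: n0:back/v1/[-]
after 3 — deliver 1→2: n2:back/v1/[-]
after 4 — deliver 1→3: n3:back/v1/[-]
after 5 — deliver 2→3: ·
after 6 — deliver 0→3: ·
after 7 — deliver 2→3: ·
after 8 — crash(0): n0:✗back/v1/[-]
after 9 — recover(0): n0:back/v1/[-]
after 10 — timeout(1): n1:back/v2/[-]
after 11 — propose(1,'y'): ·
after 12 — deliver 2→1: ·
after 13 — deliver 1→2: n2:prim/v2/[-]
after 14 — propose(1,'z'): ·
after 15 — deliver 1→0: n0:back/v2/[-]

2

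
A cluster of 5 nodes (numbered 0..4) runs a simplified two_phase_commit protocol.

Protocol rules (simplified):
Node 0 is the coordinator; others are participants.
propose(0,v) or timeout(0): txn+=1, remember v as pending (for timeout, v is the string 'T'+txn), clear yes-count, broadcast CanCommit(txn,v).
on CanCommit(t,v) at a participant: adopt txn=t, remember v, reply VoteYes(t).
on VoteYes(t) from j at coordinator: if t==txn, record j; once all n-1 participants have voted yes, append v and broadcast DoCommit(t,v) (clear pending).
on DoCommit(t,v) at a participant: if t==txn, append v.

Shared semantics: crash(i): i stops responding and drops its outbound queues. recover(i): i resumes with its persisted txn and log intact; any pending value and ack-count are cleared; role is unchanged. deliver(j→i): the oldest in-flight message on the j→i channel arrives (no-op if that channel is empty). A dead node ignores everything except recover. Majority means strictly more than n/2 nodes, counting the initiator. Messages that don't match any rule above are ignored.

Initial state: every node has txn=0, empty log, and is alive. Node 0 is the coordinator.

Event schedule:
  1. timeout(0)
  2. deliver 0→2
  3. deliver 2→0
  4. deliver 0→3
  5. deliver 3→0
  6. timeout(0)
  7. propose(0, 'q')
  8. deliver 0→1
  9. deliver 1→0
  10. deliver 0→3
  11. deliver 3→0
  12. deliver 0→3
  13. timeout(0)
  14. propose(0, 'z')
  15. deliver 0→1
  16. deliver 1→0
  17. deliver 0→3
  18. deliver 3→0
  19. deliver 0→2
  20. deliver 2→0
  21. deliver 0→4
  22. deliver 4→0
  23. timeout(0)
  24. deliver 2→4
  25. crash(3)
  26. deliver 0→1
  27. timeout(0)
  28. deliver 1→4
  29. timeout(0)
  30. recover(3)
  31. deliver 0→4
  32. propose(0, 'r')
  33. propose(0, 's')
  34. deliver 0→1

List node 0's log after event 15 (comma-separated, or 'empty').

empty

after 1 — timeout(0): n0:coor/t1/[-]
after 2 — deliver 0→2: n2:part/t1/[-]
after 3 — deliver 2→0: ·
after 4 — deliver 0→3: n3:part/t1/[-]
after 5 — deliver 3→0: ·
after 6 — timeout(0): n0:coor/t2/[-]
after 7 — propose(0,'q'): n0:coor/t3/[-]
after 8 — deliver 0→1: n1:part/t1/[-]
after 9 — deliver 1→0: ·
after 10 — deliver 0→3: n3:part/t2/[-]
after 11 — deliver 3→0: ·
after 12 — deliver 0→3: n3:part/t3/[-]
after 13 — timeout(0): n0:coor/t4/[-]
after 14 — propose(0,'z'): n0:coor/t5/[-]
after 15 — deliver 0→1: n1:part/t2/[-]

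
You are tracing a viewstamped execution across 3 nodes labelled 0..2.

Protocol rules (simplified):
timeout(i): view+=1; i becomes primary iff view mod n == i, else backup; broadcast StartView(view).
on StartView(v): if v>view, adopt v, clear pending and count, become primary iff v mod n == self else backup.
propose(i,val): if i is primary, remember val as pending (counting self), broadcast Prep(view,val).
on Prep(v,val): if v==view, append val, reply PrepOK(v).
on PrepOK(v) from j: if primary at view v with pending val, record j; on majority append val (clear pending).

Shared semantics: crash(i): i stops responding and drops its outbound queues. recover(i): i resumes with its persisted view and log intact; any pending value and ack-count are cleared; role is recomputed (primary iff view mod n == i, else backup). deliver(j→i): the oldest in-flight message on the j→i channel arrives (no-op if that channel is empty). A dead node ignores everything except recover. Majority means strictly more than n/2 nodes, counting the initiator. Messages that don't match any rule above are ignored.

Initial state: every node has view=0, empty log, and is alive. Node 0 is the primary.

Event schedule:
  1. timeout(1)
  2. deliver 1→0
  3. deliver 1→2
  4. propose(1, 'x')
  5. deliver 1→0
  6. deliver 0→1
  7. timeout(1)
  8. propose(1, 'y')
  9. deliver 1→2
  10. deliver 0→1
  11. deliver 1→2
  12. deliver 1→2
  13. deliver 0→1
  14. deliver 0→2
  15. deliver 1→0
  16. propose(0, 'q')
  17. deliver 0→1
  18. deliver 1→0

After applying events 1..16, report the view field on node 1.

[1] timeout(1) → N1(prim v1 [-])
[2] deliver 1→0 → N0(back v1 [-])
[3] deliver 1→2 → N2(back v1 [-])
[4] propose(1,'x') → ∅
[5] deliver 1→0 → N0(back v1 [x])
[6] deliver 0→1 → N1(prim v1 [x])
[7] timeout(1) → N1(back v2 [x])
[8] propose(1,'y') → ∅
[9] deliver 1→2 → N2(back v1 [x])
[10] deliver 0→1 → ∅
[11] deliver 1→2 → N2(prim v2 [x])
[12] deliver 1→2 → ∅
[13] deliver 0→1 → ∅
[14] deliver 0→2 → ∅
[15] deliver 1→0 → N0(back v2 [x])
[16] propose(0,'q') → ∅

2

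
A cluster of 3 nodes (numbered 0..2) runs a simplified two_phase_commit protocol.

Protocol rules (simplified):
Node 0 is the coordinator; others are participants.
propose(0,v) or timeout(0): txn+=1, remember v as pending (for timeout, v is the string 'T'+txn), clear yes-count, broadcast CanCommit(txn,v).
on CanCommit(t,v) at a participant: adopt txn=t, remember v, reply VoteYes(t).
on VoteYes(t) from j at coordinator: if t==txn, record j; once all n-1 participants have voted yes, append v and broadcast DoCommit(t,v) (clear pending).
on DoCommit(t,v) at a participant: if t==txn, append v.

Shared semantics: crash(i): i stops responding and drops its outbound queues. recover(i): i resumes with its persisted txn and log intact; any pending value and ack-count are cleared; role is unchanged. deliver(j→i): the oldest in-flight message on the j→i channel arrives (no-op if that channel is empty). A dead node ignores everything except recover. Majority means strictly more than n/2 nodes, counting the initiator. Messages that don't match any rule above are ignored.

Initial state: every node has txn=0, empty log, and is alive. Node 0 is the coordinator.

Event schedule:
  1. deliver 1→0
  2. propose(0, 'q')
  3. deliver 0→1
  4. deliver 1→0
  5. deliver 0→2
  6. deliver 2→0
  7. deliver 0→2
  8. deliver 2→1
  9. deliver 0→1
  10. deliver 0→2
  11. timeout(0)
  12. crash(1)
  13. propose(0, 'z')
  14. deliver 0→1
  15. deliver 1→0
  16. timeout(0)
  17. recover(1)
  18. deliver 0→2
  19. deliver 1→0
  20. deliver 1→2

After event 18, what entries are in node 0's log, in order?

e1 deliver 1→0: ·
e2 propose(0,'q'): 0[coor,t=1,-]
e3 deliver 0→1: 1[part,t=1,-]
e4 deliver 1→0: ·
e5 deliver 0→2: 2[part,t=1,-]
e6 deliver 2→0: 0[coor,t=1,q]
e7 deliver 0→2: 2[part,t=1,q]
e8 deliver 2→1: ·
e9 deliver 0→1: 1[part,t=1,q]
e10 deliver 0→2: ·
e11 timeout(0): 0[coor,t=2,q]
e12 crash(1): 1[✗part,t=1,q]
e13 propose(0,'z'): 0[coor,t=3,q]
e14 deliver 0→1: ·
e15 deliver 1→0: ·
e16 timeout(0): 0[coor,t=4,q]
e17 recover(1): 1[part,t=1,q]
e18 deliver 0→2: 2[part,t=2,q]

q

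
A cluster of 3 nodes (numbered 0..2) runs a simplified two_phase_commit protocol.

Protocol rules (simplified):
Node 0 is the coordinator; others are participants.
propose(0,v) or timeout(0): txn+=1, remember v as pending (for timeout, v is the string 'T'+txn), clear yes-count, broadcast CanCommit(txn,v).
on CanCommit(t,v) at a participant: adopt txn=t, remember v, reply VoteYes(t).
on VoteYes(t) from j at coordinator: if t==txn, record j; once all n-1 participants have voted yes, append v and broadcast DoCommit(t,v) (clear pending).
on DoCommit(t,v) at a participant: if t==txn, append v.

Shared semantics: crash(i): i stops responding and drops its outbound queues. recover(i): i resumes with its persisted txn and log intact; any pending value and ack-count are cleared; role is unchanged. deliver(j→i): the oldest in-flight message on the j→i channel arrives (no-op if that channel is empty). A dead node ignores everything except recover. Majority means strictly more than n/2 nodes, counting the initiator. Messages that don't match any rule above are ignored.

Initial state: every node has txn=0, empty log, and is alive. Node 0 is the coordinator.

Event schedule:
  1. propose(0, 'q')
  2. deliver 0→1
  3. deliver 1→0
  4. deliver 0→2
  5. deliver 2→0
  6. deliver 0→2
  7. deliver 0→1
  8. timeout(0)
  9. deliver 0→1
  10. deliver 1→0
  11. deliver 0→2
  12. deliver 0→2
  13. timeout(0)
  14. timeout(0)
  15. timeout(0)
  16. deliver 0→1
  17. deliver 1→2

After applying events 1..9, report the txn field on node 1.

[1] propose(0,'q') → N0(coor t1 [-])
[2] deliver 0→1 → N1(part t1 [-])
[3] deliver 1→0 → ∅
[4] deliver 0→2 → N2(part t1 [-])
[5] deliver 2→0 → N0(coor t1 [q])
[6] deliver 0→2 → N2(part t1 [q])
[7] deliver 0→1 → N1(part t1 [q])
[8] timeout(0) → N0(coor t2 [q])
[9] deliver 0→1 → N1(part t2 [q])

2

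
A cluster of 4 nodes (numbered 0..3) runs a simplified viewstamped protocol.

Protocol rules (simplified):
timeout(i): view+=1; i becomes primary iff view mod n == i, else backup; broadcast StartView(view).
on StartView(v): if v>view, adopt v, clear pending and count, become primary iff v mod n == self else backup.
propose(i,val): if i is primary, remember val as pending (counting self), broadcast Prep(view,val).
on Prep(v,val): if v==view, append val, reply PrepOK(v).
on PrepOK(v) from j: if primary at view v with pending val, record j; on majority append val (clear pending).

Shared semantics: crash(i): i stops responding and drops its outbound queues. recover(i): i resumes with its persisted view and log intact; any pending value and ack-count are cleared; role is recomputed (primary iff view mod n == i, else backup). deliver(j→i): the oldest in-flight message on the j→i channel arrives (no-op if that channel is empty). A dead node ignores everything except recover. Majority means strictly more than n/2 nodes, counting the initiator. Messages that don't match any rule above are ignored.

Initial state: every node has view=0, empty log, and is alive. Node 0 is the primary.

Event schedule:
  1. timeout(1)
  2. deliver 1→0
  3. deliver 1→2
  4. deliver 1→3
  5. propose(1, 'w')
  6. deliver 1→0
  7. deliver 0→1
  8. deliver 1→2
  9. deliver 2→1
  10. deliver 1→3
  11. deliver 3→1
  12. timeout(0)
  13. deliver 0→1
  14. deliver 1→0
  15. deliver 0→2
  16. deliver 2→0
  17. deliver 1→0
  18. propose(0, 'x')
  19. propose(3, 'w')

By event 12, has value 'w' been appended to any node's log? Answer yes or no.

step 1 timeout(1): 1={prim,v=1,log=-}
step 2 deliver 1→0: 0={back,v=1,log=-}
step 3 deliver 1→2: 2={back,v=1,log=-}
step 4 deliver 1→3: 3={back,v=1,log=-}
step 5 propose(1,'w'): —
step 6 deliver 1→0: 0={back,v=1,log=w}
step 7 deliver 0→1: —
step 8 deliver 1→2: 2={back,v=1,log=w}
step 9 deliver 2→1: 1={prim,v=1,log=w}
step 10 deliver 1→3: 3={back,v=1,log=w}
step 11 deliver 3→1: —
step 12 timeout(0): 0={back,v=2,log=w}

yes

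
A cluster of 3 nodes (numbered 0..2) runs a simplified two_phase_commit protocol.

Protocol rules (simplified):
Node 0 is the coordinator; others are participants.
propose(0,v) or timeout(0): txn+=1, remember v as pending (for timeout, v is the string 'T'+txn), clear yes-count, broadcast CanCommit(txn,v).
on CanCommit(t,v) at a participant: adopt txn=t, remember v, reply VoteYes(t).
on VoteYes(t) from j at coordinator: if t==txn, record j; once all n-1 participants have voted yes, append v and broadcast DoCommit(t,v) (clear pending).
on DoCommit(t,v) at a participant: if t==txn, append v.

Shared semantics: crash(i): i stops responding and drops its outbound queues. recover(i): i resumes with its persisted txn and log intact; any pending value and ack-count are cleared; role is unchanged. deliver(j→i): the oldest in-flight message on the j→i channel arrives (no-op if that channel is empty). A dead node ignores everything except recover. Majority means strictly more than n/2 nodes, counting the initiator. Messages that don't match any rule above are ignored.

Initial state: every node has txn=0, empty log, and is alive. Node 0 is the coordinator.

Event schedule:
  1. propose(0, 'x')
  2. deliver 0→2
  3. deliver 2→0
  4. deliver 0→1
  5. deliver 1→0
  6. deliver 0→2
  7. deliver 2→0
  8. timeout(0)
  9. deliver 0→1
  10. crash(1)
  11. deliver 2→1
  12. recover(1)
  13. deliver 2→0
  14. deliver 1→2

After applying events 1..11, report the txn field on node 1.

1

[1] propose(0,'x') → N0(coor t1 [-])
[2] deliver 0→2 → N2(part t1 [-])
[3] deliver 2→0 → ∅
[4] deliver 0→1 → N1(part t1 [-])
[5] deliver 1→0 → N0(coor t1 [x])
[6] deliver 0→2 → N2(part t1 [x])
[7] deliver 2→0 → ∅
[8] timeout(0) → N0(coor t2 [x])
[9] deliver 0→1 → N1(part t1 [x])
[10] crash(1) → N1(✗part t1 [x])
[11] deliver 2→1 → ∅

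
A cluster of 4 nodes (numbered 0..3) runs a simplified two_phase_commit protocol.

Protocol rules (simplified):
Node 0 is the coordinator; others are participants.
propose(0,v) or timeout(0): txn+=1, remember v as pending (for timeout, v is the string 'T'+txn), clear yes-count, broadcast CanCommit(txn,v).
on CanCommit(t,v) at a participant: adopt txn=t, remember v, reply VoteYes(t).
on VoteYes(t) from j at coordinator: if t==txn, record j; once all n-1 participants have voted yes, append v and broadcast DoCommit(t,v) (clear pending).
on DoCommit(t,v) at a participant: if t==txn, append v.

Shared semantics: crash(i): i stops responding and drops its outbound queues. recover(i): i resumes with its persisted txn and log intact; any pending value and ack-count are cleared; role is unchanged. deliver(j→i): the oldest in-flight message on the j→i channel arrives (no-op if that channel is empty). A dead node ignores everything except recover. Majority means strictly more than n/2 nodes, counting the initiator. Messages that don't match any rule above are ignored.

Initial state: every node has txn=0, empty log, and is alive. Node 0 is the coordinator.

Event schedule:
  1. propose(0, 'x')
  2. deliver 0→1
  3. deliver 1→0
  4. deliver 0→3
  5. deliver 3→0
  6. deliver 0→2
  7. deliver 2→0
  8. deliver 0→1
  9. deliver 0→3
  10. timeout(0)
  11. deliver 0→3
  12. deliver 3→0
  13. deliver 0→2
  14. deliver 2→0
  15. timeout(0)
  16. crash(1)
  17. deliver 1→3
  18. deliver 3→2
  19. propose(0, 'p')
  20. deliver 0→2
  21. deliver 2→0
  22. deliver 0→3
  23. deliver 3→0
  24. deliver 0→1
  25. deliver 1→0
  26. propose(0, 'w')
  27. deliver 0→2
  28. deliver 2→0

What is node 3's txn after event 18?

step 1 propose(0,'x'): 0={coor,t=1,log=-}
step 2 deliver 0→1: 1={part,t=1,log=-}
step 3 deliver 1→0: —
step 4 deliver 0→3: 3={part,t=1,log=-}
step 5 deliver 3→0: —
step 6 deliver 0→2: 2={part,t=1,log=-}
step 7 deliver 2→0: 0={coor,t=1,log=x}
step 8 deliver 0→1: 1={part,t=1,log=x}
step 9 deliver 0→3: 3={part,t=1,log=x}
step 10 timeout(0): 0={coor,t=2,log=x}
step 11 deliver 0→3: 3={part,t=2,log=x}
step 12 deliver 3→0: —
step 13 deliver 0→2: 2={part,t=1,log=x}
step 14 deliver 2→0: —
step 15 timeout(0): 0={coor,t=3,log=x}
step 16 crash(1): 1={✗part,t=1,log=x}
step 17 deliver 1→3: —
step 18 deliver 3→2: —

2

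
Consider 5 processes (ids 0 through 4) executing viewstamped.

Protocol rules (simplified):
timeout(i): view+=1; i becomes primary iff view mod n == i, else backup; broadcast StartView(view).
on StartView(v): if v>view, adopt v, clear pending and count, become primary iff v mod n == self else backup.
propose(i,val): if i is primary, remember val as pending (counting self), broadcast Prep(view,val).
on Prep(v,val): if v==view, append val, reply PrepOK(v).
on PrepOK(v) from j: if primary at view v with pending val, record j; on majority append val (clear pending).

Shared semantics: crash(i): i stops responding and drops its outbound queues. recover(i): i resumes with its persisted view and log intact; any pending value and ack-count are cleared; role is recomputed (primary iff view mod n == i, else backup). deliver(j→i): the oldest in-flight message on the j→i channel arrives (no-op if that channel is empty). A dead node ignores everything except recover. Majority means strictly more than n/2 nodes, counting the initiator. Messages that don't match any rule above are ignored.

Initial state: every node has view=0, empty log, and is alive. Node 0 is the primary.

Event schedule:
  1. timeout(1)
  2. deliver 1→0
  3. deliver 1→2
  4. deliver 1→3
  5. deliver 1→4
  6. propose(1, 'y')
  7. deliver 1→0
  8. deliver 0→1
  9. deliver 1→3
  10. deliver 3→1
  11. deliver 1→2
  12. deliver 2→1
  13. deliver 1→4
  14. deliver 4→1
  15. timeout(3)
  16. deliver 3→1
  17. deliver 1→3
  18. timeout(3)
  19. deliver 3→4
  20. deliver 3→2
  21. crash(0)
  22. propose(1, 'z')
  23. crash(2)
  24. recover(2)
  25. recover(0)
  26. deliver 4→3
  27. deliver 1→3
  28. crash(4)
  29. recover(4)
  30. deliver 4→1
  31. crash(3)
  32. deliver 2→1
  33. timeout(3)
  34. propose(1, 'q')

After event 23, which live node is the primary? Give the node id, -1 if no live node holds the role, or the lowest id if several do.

3

after 1 — timeout(1): n1:prim/v1/[-]
after 2 — deliver 1→0: n0:back/v1/[-]
after 3 — deliver 1→2: n2:back/v1/[-]
after 4 — deliver 1→3: n3:back/v1/[-]
after 5 — deliver 1→4: n4:back/v1/[-]
after 6 — propose(1,'y'): ·
after 7 — deliver 1→0: n0:back/v1/[y]
after 8 — deliver 0→1: ·
after 9 — deliver 1→3: n3:back/v1/[y]
after 10 — deliver 3→1: n1:prim/v1/[y]
after 11 — deliver 1→2: n2:back/v1/[y]
after 12 — deliver 2→1: ·
after 13 — deliver 1→4: n4:back/v1/[y]
after 14 — deliver 4→1: ·
after 15 — timeout(3): n3:back/v2/[y]
after 16 — deliver 3→1: n1:back/v2/[y]
after 17 — deliver 1→3: ·
after 18 — timeout(3): n3:prim/v3/[y]
after 19 — deliver 3→4: n4:back/v2/[y]
after 20 — deliver 3→2: n2:prim/v2/[y]
after 21 — crash(0): n0:✗back/v1/[y]
after 22 — propose(1,'z'): ·
after 23 — crash(2): n2:✗prim/v2/[y]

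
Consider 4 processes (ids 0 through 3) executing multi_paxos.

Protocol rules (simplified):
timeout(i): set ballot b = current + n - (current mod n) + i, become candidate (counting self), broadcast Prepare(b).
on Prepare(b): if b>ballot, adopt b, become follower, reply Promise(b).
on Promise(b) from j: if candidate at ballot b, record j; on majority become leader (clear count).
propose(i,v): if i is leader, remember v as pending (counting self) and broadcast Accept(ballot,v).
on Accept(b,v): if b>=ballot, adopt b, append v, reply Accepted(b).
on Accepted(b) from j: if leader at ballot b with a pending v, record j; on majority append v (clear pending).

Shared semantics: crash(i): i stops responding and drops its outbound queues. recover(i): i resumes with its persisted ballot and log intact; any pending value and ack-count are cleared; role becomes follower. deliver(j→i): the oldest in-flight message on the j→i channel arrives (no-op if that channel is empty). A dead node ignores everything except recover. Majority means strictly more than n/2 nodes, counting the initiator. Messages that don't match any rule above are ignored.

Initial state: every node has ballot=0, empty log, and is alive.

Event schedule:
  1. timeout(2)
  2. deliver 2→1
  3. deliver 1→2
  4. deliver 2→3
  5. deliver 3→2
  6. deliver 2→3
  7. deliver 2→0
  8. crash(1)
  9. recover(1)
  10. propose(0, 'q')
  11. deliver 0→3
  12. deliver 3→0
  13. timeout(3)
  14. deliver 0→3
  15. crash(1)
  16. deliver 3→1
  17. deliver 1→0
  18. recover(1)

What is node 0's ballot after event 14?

6

after 1 — timeout(2): n2:cand/b6/[-]
after 2 — deliver 2→1: n1:foll/b6/[-]
after 3 — deliver 1→2: ·
after 4 — deliver 2→3: n3:foll/b6/[-]
after 5 — deliver 3→2: n2:lead/b6/[-]
after 6 — deliver 2→3: ·
after 7 — deliver 2→0: n0:foll/b6/[-]
after 8 — crash(1): n1:✗foll/b6/[-]
after 9 — recover(1): n1:foll/b6/[-]
after 10 — propose(0,'q'): ·
after 11 — deliver 0→3: ·
after 12 — deliver 3→0: ·
after 13 — timeout(3): n3:cand/b11/[-]
after 14 — deliver 0→3: ·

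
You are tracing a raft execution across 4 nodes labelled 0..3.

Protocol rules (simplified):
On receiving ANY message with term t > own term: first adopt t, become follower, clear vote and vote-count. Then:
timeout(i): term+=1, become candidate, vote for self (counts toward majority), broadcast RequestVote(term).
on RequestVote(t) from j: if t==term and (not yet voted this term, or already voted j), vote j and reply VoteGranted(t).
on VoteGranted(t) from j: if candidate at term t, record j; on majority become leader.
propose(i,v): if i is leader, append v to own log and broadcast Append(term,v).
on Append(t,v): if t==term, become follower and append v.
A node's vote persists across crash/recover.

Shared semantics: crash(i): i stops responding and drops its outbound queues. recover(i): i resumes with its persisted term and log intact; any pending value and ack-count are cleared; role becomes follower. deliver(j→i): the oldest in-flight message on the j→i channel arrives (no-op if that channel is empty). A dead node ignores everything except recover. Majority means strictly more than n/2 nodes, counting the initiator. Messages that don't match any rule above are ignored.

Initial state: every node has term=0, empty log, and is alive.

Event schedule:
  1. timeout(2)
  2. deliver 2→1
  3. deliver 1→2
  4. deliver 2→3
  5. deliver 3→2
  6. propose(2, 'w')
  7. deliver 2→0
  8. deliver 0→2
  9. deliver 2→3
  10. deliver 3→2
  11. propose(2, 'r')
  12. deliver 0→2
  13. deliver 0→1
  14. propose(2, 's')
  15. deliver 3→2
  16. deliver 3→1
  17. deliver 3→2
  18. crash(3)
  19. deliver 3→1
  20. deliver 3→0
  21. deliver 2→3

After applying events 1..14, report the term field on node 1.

1

step 1 timeout(2): 2={cand,t=1,log=-}
step 2 deliver 2→1: 1={foll,t=1,log=-}
step 3 deliver 1→2: —
step 4 deliver 2→3: 3={foll,t=1,log=-}
step 5 deliver 3→2: 2={lead,t=1,log=-}
step 6 propose(2,'w'): 2={lead,t=1,log=w}
step 7 deliver 2→0: 0={foll,t=1,log=-}
step 8 deliver 0→2: —
step 9 deliver 2→3: 3={foll,t=1,log=w}
step 10 deliver 3→2: —
step 11 propose(2,'r'): 2={lead,t=1,log=w,r}
step 12 deliver 0→2: —
step 13 deliver 0→1: —
step 14 propose(2,'s'): 2={lead,t=1,log=w,r,s}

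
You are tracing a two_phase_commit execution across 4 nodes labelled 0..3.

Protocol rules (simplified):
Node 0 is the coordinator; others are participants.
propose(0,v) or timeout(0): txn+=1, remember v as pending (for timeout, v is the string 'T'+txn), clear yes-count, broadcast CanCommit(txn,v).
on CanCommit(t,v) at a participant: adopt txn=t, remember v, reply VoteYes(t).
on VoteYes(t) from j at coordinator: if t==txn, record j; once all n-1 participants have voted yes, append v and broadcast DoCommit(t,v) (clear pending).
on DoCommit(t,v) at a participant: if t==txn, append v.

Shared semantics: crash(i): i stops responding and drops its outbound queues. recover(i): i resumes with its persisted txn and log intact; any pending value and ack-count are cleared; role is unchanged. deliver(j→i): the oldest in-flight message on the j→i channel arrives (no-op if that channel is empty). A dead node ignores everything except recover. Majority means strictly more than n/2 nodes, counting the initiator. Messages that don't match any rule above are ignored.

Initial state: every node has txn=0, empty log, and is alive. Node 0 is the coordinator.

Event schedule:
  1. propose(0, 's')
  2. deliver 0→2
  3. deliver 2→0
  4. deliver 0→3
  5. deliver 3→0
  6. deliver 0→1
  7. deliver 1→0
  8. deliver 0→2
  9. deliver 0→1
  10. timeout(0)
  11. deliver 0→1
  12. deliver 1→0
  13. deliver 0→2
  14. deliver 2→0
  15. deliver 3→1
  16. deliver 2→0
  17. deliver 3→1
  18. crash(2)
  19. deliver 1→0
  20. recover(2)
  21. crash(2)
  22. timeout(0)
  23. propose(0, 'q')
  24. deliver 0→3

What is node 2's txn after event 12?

1

after 1 — propose(0,'s'): n0:coor/t1/[-]
after 2 — deliver 0→2: n2:part/t1/[-]
after 3 — deliver 2→0: ·
after 4 — deliver 0→3: n3:part/t1/[-]
after 5 — deliver 3→0: ·
after 6 — deliver 0→1: n1:part/t1/[-]
after 7 — deliver 1→0: n0:coor/t1/[s]
after 8 — deliver 0→2: n2:part/t1/[s]
after 9 — deliver 0→1: n1:part/t1/[s]
after 10 — timeout(0): n0:coor/t2/[s]
after 11 — deliver 0→1: n1:part/t2/[s]
after 12 — deliver 1→0: ·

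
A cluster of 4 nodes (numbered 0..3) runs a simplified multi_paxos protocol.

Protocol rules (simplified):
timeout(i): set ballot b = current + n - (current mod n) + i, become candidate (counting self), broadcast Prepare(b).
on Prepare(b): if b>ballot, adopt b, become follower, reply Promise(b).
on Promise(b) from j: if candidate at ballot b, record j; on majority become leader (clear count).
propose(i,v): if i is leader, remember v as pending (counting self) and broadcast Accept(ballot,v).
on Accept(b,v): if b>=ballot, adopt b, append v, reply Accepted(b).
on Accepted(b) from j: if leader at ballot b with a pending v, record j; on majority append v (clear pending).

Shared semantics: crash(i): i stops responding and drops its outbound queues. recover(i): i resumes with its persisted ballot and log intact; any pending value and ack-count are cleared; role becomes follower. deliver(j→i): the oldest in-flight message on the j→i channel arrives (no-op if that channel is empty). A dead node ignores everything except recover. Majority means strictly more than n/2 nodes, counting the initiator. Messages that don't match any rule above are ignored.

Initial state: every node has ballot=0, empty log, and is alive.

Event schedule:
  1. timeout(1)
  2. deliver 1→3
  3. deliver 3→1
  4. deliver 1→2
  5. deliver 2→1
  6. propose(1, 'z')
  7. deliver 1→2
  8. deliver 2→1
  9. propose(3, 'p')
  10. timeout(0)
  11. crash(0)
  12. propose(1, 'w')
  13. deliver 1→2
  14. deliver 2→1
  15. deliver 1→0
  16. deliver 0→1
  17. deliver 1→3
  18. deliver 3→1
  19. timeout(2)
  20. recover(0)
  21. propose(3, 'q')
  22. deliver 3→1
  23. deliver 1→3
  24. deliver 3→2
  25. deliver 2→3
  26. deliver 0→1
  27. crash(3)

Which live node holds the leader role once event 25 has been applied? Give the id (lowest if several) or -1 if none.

1

1. timeout(1):  <1:cand b5 ->
2. deliver 1→3:  <3:foll b5 ->
3. deliver 3→1:  nop
4. deliver 1→2:  <2:foll b5 ->
5. deliver 2→1:  <1:lead b5 ->
6. propose(1,'z'):  nop
7. deliver 1→2:  <2:foll b5 z>
8. deliver 2→1:  nop
9. propose(3,'p'):  nop
10. timeout(0):  <0:cand b4 ->
11. crash(0):  <0:✗cand b4 ->
12. propose(1,'w'):  nop
13. deliver 1→2:  <2:foll b5 z,w>
14. deliver 2→1:  nop
15. deliver 1→0:  nop
16. deliver 0→1:  nop
17. deliver 1→3:  <3:foll b5 z>
18. deliver 3→1:  <1:lead b5 w>
19. timeout(2):  <2:cand b10 z,w>
20. recover(0):  <0:foll b4 ->
21. propose(3,'q'):  nop
22. deliver 3→1:  nop
23. deliver 1→3:  <3:foll b5 z,w>
24. deliver 3→2:  nop
25. deliver 2→3:  <3:foll b10 z,w>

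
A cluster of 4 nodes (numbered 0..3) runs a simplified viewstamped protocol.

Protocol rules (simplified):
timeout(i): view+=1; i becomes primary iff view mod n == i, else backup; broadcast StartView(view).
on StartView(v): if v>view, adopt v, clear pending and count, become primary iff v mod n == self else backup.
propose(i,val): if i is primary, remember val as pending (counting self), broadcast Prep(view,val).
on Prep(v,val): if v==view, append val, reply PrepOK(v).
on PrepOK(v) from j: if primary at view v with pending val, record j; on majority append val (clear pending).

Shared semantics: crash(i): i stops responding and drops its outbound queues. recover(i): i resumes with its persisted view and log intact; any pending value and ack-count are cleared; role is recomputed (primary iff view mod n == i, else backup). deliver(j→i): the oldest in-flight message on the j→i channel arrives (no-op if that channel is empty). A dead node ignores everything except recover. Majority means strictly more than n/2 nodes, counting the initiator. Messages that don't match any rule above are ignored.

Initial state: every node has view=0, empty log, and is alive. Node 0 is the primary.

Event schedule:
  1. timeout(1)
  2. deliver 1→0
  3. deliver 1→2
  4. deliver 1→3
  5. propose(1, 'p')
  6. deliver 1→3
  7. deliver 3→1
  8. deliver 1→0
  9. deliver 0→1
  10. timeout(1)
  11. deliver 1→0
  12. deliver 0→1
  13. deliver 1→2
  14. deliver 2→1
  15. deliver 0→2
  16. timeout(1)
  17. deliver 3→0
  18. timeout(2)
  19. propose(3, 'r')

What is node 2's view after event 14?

after 1 — timeout(1): n1:prim/v1/[-]
after 2 — deliver 1→0: n0:back/v1/[-]
after 3 — deliver 1→2: n2:back/v1/[-]
after 4 — deliver 1→3: n3:back/v1/[-]
after 5 — propose(1,'p'): ·
after 6 — deliver 1→3: n3:back/v1/[p]
after 7 — deliver 3→1: ·
after 8 — deliver 1→0: n0:back/v1/[p]
after 9 — deliver 0→1: n1:prim/v1/[p]
after 10 — timeout(1): n1:back/v2/[p]
after 11 — deliver 1→0: n0:back/v2/[p]
after 12 — deliver 0→1: ·
after 13 — deliver 1→2: n2:back/v1/[p]
after 14 — deliver 2→1: ·

1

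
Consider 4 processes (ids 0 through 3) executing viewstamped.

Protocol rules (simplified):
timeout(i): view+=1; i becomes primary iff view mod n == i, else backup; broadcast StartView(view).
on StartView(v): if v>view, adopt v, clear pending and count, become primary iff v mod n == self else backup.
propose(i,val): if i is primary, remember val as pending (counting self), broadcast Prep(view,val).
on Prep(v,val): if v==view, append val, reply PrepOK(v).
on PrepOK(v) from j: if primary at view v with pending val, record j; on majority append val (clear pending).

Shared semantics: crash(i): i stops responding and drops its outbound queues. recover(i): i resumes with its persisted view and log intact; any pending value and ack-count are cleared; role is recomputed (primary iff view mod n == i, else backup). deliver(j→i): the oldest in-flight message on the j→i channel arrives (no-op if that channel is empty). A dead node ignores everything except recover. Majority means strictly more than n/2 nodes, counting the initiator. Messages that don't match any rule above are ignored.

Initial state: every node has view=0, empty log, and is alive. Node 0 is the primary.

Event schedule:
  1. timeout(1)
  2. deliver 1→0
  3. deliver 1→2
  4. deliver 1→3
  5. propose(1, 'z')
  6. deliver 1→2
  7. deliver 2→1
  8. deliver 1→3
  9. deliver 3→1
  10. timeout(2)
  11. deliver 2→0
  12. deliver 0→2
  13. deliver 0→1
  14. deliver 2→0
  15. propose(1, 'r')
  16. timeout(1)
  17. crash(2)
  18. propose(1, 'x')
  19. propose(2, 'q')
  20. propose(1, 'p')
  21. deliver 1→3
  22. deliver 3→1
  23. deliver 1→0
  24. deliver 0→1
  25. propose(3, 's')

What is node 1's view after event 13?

1

step 1 timeout(1): 1={prim,v=1,log=-}
step 2 deliver 1→0: 0={back,v=1,log=-}
step 3 deliver 1→2: 2={back,v=1,log=-}
step 4 deliver 1→3: 3={back,v=1,log=-}
step 5 propose(1,'z'): —
step 6 deliver 1→2: 2={back,v=1,log=z}
step 7 deliver 2→1: —
step 8 deliver 1→3: 3={back,v=1,log=z}
step 9 deliver 3→1: 1={prim,v=1,log=z}
step 10 timeout(2): 2={prim,v=2,log=z}
step 11 deliver 2→0: 0={back,v=2,log=-}
step 12 deliver 0→2: —
step 13 deliver 0→1: —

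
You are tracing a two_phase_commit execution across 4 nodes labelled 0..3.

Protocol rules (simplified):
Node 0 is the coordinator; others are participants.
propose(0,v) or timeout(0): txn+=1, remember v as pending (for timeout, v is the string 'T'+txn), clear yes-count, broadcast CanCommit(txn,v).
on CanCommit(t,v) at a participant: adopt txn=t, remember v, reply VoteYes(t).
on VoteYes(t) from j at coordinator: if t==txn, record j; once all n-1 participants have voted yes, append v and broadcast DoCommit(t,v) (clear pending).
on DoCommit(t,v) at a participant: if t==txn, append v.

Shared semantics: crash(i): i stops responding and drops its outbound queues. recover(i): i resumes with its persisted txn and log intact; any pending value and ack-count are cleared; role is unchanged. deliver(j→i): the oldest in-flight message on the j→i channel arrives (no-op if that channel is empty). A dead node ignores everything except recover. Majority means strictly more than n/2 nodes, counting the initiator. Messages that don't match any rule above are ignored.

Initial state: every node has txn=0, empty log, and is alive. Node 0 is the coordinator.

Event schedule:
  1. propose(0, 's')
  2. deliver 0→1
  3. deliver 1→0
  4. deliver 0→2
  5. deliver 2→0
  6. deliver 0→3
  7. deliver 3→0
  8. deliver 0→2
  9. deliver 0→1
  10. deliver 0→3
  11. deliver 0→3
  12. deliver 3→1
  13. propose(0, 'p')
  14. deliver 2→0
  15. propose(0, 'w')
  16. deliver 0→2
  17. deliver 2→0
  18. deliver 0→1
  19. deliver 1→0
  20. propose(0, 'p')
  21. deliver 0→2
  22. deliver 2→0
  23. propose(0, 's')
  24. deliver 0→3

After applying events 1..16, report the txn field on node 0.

3

step 1 propose(0,'s'): 0={coor,t=1,log=-}
step 2 deliver 0→1: 1={part,t=1,log=-}
step 3 deliver 1→0: —
step 4 deliver 0→2: 2={part,t=1,log=-}
step 5 deliver 2→0: —
step 6 deliver 0→3: 3={part,t=1,log=-}
step 7 deliver 3→0: 0={coor,t=1,log=s}
step 8 deliver 0→2: 2={part,t=1,log=s}
step 9 deliver 0→1: 1={part,t=1,log=s}
step 10 deliver 0→3: 3={part,t=1,log=s}
step 11 deliver 0→3: —
step 12 deliver 3→1: —
step 13 propose(0,'p'): 0={coor,t=2,log=s}
step 14 deliver 2→0: —
step 15 propose(0,'w'): 0={coor,t=3,log=s}
step 16 deliver 0→2: 2={part,t=2,log=s}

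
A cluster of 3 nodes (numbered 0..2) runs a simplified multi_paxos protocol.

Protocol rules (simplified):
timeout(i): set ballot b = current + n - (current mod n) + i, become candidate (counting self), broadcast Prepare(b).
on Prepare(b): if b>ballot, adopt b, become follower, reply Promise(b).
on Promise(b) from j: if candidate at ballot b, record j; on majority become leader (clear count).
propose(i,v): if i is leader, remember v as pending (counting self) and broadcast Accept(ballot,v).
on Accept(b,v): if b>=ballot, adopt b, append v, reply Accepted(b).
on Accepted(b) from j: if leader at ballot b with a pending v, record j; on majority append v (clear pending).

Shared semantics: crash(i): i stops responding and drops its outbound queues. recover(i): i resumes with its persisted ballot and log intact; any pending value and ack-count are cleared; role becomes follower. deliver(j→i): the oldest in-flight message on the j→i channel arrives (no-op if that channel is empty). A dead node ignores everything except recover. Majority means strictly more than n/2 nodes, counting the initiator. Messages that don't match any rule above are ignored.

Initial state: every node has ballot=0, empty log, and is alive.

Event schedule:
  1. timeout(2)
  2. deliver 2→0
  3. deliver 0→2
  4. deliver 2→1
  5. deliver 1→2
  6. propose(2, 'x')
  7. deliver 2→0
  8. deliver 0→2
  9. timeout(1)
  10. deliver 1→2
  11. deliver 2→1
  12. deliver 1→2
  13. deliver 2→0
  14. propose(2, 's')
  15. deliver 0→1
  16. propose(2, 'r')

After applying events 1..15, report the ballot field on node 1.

e1 timeout(2): 2[cand,b=5,-]
e2 deliver 2→0: 0[foll,b=5,-]
e3 deliver 0→2: 2[lead,b=5,-]
e4 deliver 2→1: 1[foll,b=5,-]
e5 deliver 1→2: ·
e6 propose(2,'x'): ·
e7 deliver 2→0: 0[foll,b=5,x]
e8 deliver 0→2: 2[lead,b=5,x]
e9 timeout(1): 1[cand,b=7,-]
e10 deliver 1→2: 2[foll,b=7,x]
e11 deliver 2→1: ·
e12 deliver 1→2: ·
e13 deliver 2→0: ·
e14 propose(2,'s'): ·
e15 deliver 0→1: ·

7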